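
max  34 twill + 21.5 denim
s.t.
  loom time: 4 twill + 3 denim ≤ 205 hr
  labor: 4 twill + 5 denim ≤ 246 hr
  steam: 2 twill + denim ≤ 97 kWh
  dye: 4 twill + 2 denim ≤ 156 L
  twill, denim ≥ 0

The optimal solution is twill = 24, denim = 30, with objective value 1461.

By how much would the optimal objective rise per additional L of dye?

Binding: labor and dye. Non-binding: loom time (19 unused), steam (19 unused).
Since loom time, steam are not tight, their duals are 0.
Dual feasibility on the basic columns requires 4·y_labor + 4·y_dye = 34, 5·y_labor + 2·y_dye = 21.5.
Solving: y_labor = 1.5, y_dye = 7.
Shadow price of dye = 7.

7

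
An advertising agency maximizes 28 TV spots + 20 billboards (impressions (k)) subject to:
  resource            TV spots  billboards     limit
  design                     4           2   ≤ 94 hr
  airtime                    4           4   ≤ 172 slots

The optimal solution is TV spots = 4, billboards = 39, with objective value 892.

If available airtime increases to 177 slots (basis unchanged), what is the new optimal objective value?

Both design and airtime are binding at x*.
The binding rows give the dual system: 4·y_design + 4·y_airtime = 28 and 2·y_design + 4·y_airtime = 20.
This yields shadow prices y_design = 4, y_airtime = 3.
Δz = y_airtime·Δb = 3 × (5) = 15, so new z* = 892 + 15 = 907.

907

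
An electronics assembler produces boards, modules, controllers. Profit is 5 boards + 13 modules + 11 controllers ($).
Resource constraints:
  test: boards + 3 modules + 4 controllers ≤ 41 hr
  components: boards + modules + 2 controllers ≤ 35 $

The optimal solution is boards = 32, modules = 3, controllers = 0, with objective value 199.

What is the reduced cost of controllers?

At the optimum: test uses 41 of 41 (binding); components uses 35 of 35 (binding).
Dual feasibility on the basic columns requires 1·y_test + 1·y_components = 5, 3·y_test + 1·y_components = 13.
Solving: y_test = 4, y_components = 1.
Reduced cost of controllers: c₃ − yᵀa₃ = 11 − (4·4 + 1·2) = 11 − 18 = -7.

-7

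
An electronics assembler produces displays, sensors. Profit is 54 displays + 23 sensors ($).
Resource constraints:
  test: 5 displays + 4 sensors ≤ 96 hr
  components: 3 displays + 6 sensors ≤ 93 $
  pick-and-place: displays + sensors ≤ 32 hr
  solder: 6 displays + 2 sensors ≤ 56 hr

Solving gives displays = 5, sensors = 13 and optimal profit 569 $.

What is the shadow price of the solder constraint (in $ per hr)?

8.5

Check each constraint at x*: test 77/96 (slack 19); components 93/93 (tight); pick-and-place 18/32 (slack 14); solder 56/56 (tight).
By complementary slackness, y = 0 for the non-binding constraints.
The binding rows give the dual system: 3·y_components + 6·y_solder = 54 and 6·y_components + 2·y_solder = 23.
Solving: y_components = 1, y_solder = 8.5.
Shadow price of solder = 8.5.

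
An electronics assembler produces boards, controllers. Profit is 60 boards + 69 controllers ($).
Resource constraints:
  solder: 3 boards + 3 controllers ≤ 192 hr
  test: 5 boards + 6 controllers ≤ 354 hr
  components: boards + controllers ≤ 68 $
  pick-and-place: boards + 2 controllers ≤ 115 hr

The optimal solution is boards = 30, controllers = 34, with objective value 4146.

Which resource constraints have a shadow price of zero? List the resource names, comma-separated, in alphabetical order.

components, pick-and-place

solder: 192/192 (binding)
test: 354/354 (binding)
components: 64/68 (slack 4)
pick-and-place: 98/115 (slack 17)
By complementary slackness, a constraint with positive slack has shadow price 0 → components, pick-and-place.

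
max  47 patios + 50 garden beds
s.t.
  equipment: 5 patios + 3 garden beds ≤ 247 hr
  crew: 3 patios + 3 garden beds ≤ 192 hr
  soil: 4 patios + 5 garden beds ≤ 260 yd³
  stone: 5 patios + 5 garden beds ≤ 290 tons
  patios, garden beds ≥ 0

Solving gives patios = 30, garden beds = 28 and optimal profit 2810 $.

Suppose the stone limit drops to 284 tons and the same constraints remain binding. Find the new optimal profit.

2768

At the optimum: equipment uses 234 of 247 (slack = 13); crew uses 174 of 192 (slack = 18); soil uses 260 of 260 (binding); stone uses 290 of 290 (binding).
Slack constraints have shadow price 0 (complementary slackness).
From A_Bᵀ y = c: 4·y_soil + 5·y_stone = 47; 5·y_soil + 5·y_stone = 50.
This yields shadow prices y_soil = 3, y_stone = 7.
Δz = y_stone·Δb = 7 × (-6) = -42, so new z* = 2810 − 42 = 2768.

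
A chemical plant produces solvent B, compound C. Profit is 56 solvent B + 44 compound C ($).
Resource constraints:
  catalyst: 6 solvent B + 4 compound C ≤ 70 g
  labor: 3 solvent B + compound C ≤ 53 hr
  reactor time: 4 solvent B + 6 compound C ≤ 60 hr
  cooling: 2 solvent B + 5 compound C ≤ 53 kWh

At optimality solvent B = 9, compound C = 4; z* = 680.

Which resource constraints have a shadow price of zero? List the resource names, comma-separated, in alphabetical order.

catalyst: 70/70 (binding)
labor: 31/53 (slack 22)
reactor time: 60/60 (binding)
cooling: 38/53 (slack 15)
By complementary slackness, a constraint with positive slack has shadow price 0 → cooling, labor.

cooling, labor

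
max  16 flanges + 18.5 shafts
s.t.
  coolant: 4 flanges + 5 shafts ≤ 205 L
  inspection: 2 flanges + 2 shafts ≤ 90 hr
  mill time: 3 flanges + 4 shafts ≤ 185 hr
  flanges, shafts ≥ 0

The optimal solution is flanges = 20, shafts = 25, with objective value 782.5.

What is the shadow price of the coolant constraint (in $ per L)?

Check each constraint at x*: coolant 205/205 (tight); inspection 90/90 (tight); mill time 160/185 (slack 25).
Slack constraints have shadow price 0 (complementary slackness).
Dual feasibility on the basic columns requires 4·y_coolant + 2·y_inspection = 16, 5·y_coolant + 2·y_inspection = 18.5.
Solving: y_coolant = 2.5, y_inspection = 3.
Shadow price of coolant = 2.5.

2.5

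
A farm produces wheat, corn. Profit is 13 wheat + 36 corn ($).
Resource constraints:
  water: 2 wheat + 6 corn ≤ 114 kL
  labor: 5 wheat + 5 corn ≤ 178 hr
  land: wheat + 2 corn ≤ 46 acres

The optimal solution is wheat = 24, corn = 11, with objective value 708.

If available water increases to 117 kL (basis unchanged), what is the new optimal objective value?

723

At the optimum: water uses 114 of 114 (binding); labor uses 175 of 178 (slack = 3); land uses 46 of 46 (binding).
Slack constraints have shadow price 0 (complementary slackness).
From A_Bᵀ y = c: 2·y_water + 1·y_land = 13; 6·y_water + 2·y_land = 36.
Solving: y_water = 5, y_land = 3.
Δz = y_water·Δb = 5 × (3) = 15, so new z* = 708 + 15 = 723.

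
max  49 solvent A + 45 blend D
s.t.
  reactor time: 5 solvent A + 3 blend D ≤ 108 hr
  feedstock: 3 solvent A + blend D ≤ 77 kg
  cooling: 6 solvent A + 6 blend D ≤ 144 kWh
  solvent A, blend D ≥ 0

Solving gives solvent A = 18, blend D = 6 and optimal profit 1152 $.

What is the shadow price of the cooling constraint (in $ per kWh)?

6.5

At the optimum: reactor time uses 108 of 108 (binding); feedstock uses 60 of 77 (slack = 17); cooling uses 144 of 144 (binding).
By complementary slackness, y = 0 for the non-binding constraint.
From A_Bᵀ y = c: 5·y_reactor time + 6·y_cooling = 49; 3·y_reactor time + 6·y_cooling = 45.
Solving: y_reactor time = 2, y_cooling = 6.5.
Shadow price of cooling = 6.5.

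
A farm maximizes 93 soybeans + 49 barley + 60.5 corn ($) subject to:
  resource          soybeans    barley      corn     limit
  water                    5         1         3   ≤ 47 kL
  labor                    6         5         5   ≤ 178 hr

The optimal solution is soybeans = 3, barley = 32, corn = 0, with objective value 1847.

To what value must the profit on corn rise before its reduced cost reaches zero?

67

At the optimum: water uses 47 of 47 (binding); labor uses 178 of 178 (binding).
From A_Bᵀ y = c: 5·y_water + 6·y_labor = 93; 1·y_water + 5·y_labor = 49.
→ y_water = 9 and y_labor = 8.
corn enters the basis when its profit ≥ yᵀa₃ = 9·3 + 8·5 = 67.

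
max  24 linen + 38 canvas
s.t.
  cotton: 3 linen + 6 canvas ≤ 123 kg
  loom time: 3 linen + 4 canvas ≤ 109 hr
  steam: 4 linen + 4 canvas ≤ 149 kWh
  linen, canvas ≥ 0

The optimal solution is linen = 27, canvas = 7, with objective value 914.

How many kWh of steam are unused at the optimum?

13

steam used = 4·27 + 4·7 = 136; slack = 149 − 136 = 13.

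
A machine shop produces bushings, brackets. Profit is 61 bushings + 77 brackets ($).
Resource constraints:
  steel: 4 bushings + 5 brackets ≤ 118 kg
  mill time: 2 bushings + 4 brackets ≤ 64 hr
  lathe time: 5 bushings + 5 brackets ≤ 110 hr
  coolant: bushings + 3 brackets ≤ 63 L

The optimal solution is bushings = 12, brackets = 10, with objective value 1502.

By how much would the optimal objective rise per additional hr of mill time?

Binding: mill time and lathe time. Non-binding: steel (20 unused), coolant (21 unused).
Slack constraints have shadow price 0 (complementary slackness).
Dual feasibility on the basic columns requires 2·y_mill time + 5·y_lathe time = 61, 4·y_mill time + 5·y_lathe time = 77.
→ y_mill time = 8 and y_lathe time = 9.
Shadow price of mill time = 8.

8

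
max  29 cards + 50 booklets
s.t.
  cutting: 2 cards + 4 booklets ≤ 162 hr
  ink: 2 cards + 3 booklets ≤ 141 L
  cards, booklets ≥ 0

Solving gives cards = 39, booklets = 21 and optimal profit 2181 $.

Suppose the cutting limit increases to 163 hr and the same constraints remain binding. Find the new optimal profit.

2187.5

Check each constraint at x*: cutting 162/162 (tight); ink 141/141 (tight).
From A_Bᵀ y = c: 2·y_cutting + 2·y_ink = 29; 4·y_cutting + 3·y_ink = 50.
Solving: y_cutting = 6.5, y_ink = 8.
Δz = y_cutting·Δb = 6.5 × (1) = 6.5, so new z* = 2181 + 6.5 = 2187.5.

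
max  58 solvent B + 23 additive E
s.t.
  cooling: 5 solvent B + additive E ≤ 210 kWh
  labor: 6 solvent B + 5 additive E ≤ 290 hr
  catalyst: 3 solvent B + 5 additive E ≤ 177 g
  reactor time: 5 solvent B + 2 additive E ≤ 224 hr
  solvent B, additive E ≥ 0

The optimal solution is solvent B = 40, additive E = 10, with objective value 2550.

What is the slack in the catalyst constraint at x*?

catalyst used = 3·40 + 5·10 = 170; slack = 177 − 170 = 7.

7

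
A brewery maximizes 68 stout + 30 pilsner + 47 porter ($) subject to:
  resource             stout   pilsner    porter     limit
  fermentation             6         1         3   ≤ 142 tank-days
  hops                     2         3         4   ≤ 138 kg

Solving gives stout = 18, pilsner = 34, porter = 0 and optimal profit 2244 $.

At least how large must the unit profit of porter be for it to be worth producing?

Both fermentation and hops are binding at x*.
Dual feasibility on the basic columns requires 6·y_fermentation + 2·y_hops = 68, 1·y_fermentation + 3·y_hops = 30.
→ y_fermentation = 9 and y_hops = 7.
porter enters the basis when its profit ≥ yᵀa₃ = 9·3 + 7·4 = 55.

55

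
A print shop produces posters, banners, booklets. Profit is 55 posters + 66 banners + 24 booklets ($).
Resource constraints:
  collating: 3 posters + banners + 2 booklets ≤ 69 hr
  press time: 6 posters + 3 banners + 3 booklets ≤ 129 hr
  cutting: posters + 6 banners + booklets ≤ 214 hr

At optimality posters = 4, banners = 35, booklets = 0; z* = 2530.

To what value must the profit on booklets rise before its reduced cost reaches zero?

31

At the optimum: collating uses 47 of 69 (slack = 22); press time uses 129 of 129 (binding); cutting uses 214 of 214 (binding).
Slack constraints have shadow price 0 (complementary slackness).
Dual feasibility on the basic columns requires 6·y_press time + 1·y_cutting = 55, 3·y_press time + 6·y_cutting = 66.
Solving: y_press time = 8, y_cutting = 7.
booklets enters the basis when its profit ≥ yᵀa₃ = 8·3 + 7·1 = 31.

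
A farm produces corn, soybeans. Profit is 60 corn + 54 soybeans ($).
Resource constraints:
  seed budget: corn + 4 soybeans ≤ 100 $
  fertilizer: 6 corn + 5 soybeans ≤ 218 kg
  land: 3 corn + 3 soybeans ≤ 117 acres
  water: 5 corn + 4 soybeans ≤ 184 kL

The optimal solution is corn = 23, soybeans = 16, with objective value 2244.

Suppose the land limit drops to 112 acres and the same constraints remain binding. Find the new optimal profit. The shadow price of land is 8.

2204

Δb = -5, so new z* = 2244 + (8)·(-5) = 2244 − 40 = 2204.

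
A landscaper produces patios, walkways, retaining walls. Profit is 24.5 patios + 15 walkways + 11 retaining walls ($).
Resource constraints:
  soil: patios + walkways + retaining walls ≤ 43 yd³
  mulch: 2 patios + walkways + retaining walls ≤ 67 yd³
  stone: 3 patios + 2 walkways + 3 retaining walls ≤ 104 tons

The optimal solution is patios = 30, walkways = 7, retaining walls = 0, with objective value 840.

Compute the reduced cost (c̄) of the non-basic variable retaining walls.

-9.5

Binding: mulch and stone. Non-binding: soil (6 unused).
By complementary slackness, y = 0 for the non-binding constraint.
From A_Bᵀ y = c: 2·y_mulch + 3·y_stone = 24.5; 1·y_mulch + 2·y_stone = 15.
→ y_mulch = 4 and y_stone = 5.5.
Reduced cost of retaining walls: c₃ − yᵀa₃ = 11 − (4·1 + 5.5·3) = 11 − 20.5 = -9.5.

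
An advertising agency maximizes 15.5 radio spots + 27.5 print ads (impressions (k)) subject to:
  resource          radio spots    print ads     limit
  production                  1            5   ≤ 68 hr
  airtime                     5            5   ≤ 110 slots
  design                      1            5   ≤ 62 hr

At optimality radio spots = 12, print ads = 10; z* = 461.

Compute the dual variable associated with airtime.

At the optimum: production uses 62 of 68 (slack = 6); airtime uses 110 of 110 (binding); design uses 62 of 62 (binding).
Since production is not tight, its dual is 0.
The binding rows give the dual system: 5·y_airtime + 1·y_design = 15.5 and 5·y_airtime + 5·y_design = 27.5.
Solving: y_airtime = 2.5, y_design = 3.
Shadow price of airtime = 2.5.

2.5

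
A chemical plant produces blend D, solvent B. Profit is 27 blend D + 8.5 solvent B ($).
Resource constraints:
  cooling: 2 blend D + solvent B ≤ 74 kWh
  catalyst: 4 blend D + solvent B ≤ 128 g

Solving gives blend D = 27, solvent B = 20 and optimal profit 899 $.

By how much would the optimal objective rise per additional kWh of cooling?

3.5

Both cooling and catalyst are binding at x*.
Dual feasibility on the basic columns requires 2·y_cooling + 4·y_catalyst = 27, 1·y_cooling + 1·y_catalyst = 8.5.
Solving: y_cooling = 3.5, y_catalyst = 5.
Shadow price of cooling = 3.5.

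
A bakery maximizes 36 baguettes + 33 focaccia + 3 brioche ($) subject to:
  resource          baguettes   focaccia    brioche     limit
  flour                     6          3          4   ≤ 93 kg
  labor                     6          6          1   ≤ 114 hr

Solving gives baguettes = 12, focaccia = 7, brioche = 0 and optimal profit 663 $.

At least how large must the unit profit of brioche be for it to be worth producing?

Check each constraint at x*: flour 93/93 (tight); labor 114/114 (tight).
Dual feasibility on the basic columns requires 6·y_flour + 6·y_labor = 36, 3·y_flour + 6·y_labor = 33.
This yields shadow prices y_flour = 1, y_labor = 5.
brioche enters the basis when its profit ≥ yᵀa₃ = 1·4 + 5·1 = 9.

9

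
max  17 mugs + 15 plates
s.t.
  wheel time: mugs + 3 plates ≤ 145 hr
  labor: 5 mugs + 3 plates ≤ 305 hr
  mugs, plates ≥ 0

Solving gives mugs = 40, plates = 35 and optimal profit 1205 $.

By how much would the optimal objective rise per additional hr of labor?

At the optimum: wheel time uses 145 of 145 (binding); labor uses 305 of 305 (binding).
The binding rows give the dual system: 1·y_wheel time + 5·y_labor = 17 and 3·y_wheel time + 3·y_labor = 15.
Solving: y_wheel time = 2, y_labor = 3.
Shadow price of labor = 3.

3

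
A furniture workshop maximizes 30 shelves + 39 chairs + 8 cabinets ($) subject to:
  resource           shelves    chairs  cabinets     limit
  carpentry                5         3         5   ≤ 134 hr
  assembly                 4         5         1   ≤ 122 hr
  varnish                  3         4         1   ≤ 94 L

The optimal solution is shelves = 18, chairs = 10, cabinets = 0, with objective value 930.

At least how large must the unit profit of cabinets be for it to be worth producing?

9

At the optimum: carpentry uses 120 of 134 (slack = 14); assembly uses 122 of 122 (binding); varnish uses 94 of 94 (binding).
Slack constraints have shadow price 0 (complementary slackness).
The binding rows give the dual system: 4·y_assembly + 3·y_varnish = 30 and 5·y_assembly + 4·y_varnish = 39.
→ y_assembly = 3 and y_varnish = 6.
cabinets enters the basis when its profit ≥ yᵀa₃ = 3·1 + 6·1 = 9.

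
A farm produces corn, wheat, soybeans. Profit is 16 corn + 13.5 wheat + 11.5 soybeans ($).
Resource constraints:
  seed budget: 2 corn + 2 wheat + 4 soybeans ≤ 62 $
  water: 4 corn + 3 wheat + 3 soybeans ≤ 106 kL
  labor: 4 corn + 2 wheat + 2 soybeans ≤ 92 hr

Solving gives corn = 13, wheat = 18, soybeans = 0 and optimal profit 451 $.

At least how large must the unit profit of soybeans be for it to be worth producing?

Binding: seed budget and water. Non-binding: labor (4 unused).
Since labor is not tight, its dual is 0.
Dual feasibility on the basic columns requires 2·y_seed budget + 4·y_water = 16, 2·y_seed budget + 3·y_water = 13.5.
This yields shadow prices y_seed budget = 3, y_water = 2.5.
soybeans enters the basis when its profit ≥ yᵀa₃ = 3·4 + 2.5·3 = 19.5.

19.5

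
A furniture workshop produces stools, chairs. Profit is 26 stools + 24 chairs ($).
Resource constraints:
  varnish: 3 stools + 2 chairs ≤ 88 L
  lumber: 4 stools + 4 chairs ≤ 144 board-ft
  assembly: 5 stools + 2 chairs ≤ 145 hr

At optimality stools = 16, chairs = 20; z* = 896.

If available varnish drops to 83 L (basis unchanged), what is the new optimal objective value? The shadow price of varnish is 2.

Δb = -5, so new z* = 896 + (2)·(-5) = 896 − 10 = 886.

886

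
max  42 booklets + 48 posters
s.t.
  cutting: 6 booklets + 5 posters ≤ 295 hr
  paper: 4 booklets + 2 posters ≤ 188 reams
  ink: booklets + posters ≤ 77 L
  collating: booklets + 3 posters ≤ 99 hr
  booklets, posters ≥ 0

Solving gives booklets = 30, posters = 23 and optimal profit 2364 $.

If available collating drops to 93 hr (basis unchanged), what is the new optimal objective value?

At the optimum: cutting uses 295 of 295 (binding); paper uses 166 of 188 (slack = 22); ink uses 53 of 77 (slack = 24); collating uses 99 of 99 (binding).
Since paper, ink are not tight, their duals are 0.
Dual feasibility on the basic columns requires 6·y_cutting + 1·y_collating = 42, 5·y_cutting + 3·y_collating = 48.
Solving: y_cutting = 6, y_collating = 6.
Δz = y_collating·Δb = 6 × (-6) = -36, so new z* = 2364 − 36 = 2328.

2328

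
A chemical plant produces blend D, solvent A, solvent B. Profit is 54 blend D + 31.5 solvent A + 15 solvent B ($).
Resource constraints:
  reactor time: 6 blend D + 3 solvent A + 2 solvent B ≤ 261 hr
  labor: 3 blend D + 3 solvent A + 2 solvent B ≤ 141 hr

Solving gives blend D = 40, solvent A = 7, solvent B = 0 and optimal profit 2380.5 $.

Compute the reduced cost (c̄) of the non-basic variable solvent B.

-6

Both reactor time and labor are binding at x*.
Dual feasibility on the basic columns requires 6·y_reactor time + 3·y_labor = 54, 3·y_reactor time + 3·y_labor = 31.5.
Solving: y_reactor time = 7.5, y_labor = 3.
Reduced cost of solvent B: c₃ − yᵀa₃ = 15 − (7.5·2 + 3·2) = 15 − 21 = -6.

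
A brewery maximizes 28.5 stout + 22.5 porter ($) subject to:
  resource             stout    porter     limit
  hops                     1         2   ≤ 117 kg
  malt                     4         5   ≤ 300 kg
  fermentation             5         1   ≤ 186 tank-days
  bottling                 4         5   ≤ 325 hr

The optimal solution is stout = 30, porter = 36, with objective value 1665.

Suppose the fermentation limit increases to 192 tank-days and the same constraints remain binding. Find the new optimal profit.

Binding: malt and fermentation. Non-binding: hops (15 unused), bottling (25 unused).
Since hops, bottling are not tight, their duals are 0.
The binding rows give the dual system: 4·y_malt + 5·y_fermentation = 28.5 and 5·y_malt + 1·y_fermentation = 22.5.
→ y_malt = 4 and y_fermentation = 2.5.
Δz = y_fermentation·Δb = 2.5 × (6) = 15, so new z* = 1665 + 15 = 1680.

1680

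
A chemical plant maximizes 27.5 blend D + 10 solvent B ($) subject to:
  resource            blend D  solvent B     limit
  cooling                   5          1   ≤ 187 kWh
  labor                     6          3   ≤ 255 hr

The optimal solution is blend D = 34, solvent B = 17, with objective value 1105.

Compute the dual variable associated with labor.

At the optimum: cooling uses 187 of 187 (binding); labor uses 255 of 255 (binding).
The binding rows give the dual system: 5·y_cooling + 6·y_labor = 27.5 and 1·y_cooling + 3·y_labor = 10.
This yields shadow prices y_cooling = 2.5, y_labor = 2.5.
Shadow price of labor = 2.5.

2.5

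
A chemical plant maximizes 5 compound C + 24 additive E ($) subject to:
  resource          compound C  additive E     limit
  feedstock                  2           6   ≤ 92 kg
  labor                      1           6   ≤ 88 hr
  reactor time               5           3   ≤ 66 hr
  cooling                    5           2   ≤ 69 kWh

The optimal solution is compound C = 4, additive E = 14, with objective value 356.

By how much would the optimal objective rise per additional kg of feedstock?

Binding: feedstock and labor. Non-binding: reactor time (4 unused), cooling (21 unused).
By complementary slackness, y = 0 for the non-binding constraints.
The binding rows give the dual system: 2·y_feedstock + 1·y_labor = 5 and 6·y_feedstock + 6·y_labor = 24.
This yields shadow prices y_feedstock = 1, y_labor = 3.
Shadow price of feedstock = 1.

1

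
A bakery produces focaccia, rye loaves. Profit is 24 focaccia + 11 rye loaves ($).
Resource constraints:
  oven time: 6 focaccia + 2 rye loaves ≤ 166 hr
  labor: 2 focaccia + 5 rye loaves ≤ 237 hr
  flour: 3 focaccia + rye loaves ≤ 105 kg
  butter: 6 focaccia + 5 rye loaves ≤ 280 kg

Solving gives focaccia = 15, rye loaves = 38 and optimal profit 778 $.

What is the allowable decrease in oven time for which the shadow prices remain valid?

15.3

Binding constraints: oven time, butter. The basis is B = [[6,2],[6,5]] with det 18.
Per unit decrease in oven time, x* moves by d = (-0.2778, 0.3333).
The basis stays optimal until labor becomes binding; allowable decrease = 15.3 hr.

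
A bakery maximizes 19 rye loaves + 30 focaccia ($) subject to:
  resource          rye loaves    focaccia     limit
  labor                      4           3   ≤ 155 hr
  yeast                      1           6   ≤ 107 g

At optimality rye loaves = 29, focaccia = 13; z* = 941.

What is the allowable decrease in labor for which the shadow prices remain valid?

Binding constraints: labor, yeast. The basis is B = [[4,3],[1,6]] with det 21.
Per unit decrease in labor, x* moves by d = (-0.2857, 0.0476).
The basis stays optimal until rye loaves reaches 0; allowable decrease = 101.5 hr.

101.5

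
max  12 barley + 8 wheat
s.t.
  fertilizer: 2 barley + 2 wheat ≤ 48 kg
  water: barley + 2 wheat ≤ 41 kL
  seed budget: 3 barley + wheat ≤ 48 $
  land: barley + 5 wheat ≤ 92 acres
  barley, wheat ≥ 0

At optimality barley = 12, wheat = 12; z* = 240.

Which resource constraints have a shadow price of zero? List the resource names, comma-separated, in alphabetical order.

land, water

fertilizer: 48/48 (binding)
water: 36/41 (slack 5)
seed budget: 48/48 (binding)
land: 72/92 (slack 20)
By complementary slackness, a constraint with positive slack has shadow price 0 → land, water.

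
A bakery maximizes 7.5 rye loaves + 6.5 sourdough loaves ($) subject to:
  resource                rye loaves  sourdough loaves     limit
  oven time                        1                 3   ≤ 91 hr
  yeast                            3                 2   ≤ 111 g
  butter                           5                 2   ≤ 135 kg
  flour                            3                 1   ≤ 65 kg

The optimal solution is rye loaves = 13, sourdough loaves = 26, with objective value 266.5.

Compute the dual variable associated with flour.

2

Binding: oven time and flour. Non-binding: yeast (20 unused), butter (18 unused).
Since yeast, butter are not tight, their duals are 0.
The binding rows give the dual system: 1·y_oven time + 3·y_flour = 7.5 and 3·y_oven time + 1·y_flour = 6.5.
This yields shadow prices y_oven time = 1.5, y_flour = 2.
Shadow price of flour = 2.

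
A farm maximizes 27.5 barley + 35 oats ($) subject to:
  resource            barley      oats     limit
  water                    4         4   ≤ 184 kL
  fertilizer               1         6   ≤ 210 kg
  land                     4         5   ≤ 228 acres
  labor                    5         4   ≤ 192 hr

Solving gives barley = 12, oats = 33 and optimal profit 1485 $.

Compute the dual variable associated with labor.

5

Binding: fertilizer and labor. Non-binding: water (4 unused), land (15 unused).
By complementary slackness, y = 0 for the non-binding constraints.
The binding rows give the dual system: 1·y_fertilizer + 5·y_labor = 27.5 and 6·y_fertilizer + 4·y_labor = 35.
Solving: y_fertilizer = 2.5, y_labor = 5.
Shadow price of labor = 5.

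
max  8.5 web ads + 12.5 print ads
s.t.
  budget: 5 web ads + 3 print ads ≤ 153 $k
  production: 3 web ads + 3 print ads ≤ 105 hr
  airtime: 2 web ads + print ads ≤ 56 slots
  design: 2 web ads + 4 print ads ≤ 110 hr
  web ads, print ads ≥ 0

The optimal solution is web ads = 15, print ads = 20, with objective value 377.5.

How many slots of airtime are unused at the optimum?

airtime used = 2·15 + 1·20 = 50; slack = 56 − 50 = 6.

6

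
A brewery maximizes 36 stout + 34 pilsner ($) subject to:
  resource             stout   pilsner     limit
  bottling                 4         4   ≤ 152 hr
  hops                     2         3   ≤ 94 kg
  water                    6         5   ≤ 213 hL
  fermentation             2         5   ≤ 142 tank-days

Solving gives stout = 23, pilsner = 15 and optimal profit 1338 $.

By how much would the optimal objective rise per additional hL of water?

2

Binding: bottling and water. Non-binding: hops (3 unused), fermentation (21 unused).
Since hops, fermentation are not tight, their duals are 0.
From A_Bᵀ y = c: 4·y_bottling + 6·y_water = 36; 4·y_bottling + 5·y_water = 34.
→ y_bottling = 6 and y_water = 2.
Shadow price of water = 2.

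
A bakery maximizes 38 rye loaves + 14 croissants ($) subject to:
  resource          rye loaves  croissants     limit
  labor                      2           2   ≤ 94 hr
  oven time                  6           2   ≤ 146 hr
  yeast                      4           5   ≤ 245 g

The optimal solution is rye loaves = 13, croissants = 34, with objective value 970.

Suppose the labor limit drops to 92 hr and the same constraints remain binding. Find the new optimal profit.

Binding: labor and oven time. Non-binding: yeast (23 unused).
By complementary slackness, y = 0 for the non-binding constraint.
From A_Bᵀ y = c: 2·y_labor + 6·y_oven time = 38; 2·y_labor + 2·y_oven time = 14.
This yields shadow prices y_labor = 1, y_oven time = 6.
Δz = y_labor·Δb = 1 × (-2) = -2, so new z* = 970 − 2 = 968.

968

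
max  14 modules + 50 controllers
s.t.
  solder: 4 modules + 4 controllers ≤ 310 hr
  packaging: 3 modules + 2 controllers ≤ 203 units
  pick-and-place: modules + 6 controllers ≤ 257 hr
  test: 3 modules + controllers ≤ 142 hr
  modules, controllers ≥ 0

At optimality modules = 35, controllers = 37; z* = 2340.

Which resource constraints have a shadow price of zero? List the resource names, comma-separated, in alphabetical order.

solder: 288/310 (slack 22)
packaging: 179/203 (slack 24)
pick-and-place: 257/257 (binding)
test: 142/142 (binding)
By complementary slackness, a constraint with positive slack has shadow price 0 → packaging, solder.

packaging, solder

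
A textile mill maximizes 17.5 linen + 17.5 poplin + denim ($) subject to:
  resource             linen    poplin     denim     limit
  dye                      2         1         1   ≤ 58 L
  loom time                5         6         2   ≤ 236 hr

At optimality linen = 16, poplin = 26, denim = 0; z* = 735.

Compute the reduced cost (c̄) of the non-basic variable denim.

Both dye and loom time are binding at x*.
The binding rows give the dual system: 2·y_dye + 5·y_loom time = 17.5 and 1·y_dye + 6·y_loom time = 17.5.
→ y_dye = 2.5 and y_loom time = 2.5.
Reduced cost of denim: c₃ − yᵀa₃ = 1 − (2.5·1 + 2.5·2) = 1 − 7.5 = -6.5.

-6.5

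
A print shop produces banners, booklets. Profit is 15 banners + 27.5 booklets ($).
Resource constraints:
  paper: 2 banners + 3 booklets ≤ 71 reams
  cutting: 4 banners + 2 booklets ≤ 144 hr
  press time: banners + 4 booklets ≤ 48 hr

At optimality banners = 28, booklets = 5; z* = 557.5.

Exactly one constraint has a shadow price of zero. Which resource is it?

cutting

paper: 71/71 (binding)
cutting: 122/144 (slack 22)
press time: 48/48 (binding)
By complementary slackness, a constraint with positive slack has shadow price 0 → cutting.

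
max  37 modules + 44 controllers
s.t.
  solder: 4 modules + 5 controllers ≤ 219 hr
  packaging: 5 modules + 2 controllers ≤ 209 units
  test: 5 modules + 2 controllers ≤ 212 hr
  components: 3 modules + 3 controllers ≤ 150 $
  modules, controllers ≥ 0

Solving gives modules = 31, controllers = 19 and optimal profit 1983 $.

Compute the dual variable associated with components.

3

At the optimum: solder uses 219 of 219 (binding); packaging uses 193 of 209 (slack = 16); test uses 193 of 212 (slack = 19); components uses 150 of 150 (binding).
Since packaging, test are not tight, their duals are 0.
From A_Bᵀ y = c: 4·y_solder + 3·y_components = 37; 5·y_solder + 3·y_components = 44.
This yields shadow prices y_solder = 7, y_components = 3.
Shadow price of components = 3.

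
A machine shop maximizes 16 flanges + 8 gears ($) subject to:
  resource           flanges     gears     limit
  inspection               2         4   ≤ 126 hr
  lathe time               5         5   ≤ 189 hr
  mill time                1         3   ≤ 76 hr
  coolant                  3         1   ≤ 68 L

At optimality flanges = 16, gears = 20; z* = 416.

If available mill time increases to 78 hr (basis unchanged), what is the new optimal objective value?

Check each constraint at x*: inspection 112/126 (slack 14); lathe time 180/189 (slack 9); mill time 76/76 (tight); coolant 68/68 (tight).
Slack constraints have shadow price 0 (complementary slackness).
Dual feasibility on the basic columns requires 1·y_mill time + 3·y_coolant = 16, 3·y_mill time + 1·y_coolant = 8.
This yields shadow prices y_mill time = 1, y_coolant = 5.
Δz = y_mill time·Δb = 1 × (2) = 2, so new z* = 416 + 2 = 418.

418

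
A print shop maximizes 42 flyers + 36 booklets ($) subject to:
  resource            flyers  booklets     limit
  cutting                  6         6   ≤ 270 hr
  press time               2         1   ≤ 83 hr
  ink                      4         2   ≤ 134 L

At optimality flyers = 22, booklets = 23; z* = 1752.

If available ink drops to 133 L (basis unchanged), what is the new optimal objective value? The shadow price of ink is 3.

Δb = -1, so new z* = 1752 + (3)·(-1) = 1752 − 3 = 1749.

1749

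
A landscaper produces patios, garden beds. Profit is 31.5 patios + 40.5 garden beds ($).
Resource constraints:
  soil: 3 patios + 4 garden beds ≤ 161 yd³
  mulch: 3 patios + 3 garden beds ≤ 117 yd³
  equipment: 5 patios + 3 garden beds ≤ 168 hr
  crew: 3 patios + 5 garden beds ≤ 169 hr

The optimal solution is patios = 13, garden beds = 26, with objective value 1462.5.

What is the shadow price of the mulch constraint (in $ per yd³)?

6

Binding: mulch and crew. Non-binding: soil (18 unused), equipment (25 unused).
Slack constraints have shadow price 0 (complementary slackness).
The binding rows give the dual system: 3·y_mulch + 3·y_crew = 31.5 and 3·y_mulch + 5·y_crew = 40.5.
This yields shadow prices y_mulch = 6, y_crew = 4.5.
Shadow price of mulch = 6.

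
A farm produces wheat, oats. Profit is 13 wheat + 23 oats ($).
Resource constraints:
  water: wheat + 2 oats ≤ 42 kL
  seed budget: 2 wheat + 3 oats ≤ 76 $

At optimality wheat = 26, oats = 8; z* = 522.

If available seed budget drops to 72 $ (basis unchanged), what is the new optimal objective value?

Check each constraint at x*: water 42/42 (tight); seed budget 76/76 (tight).
The binding rows give the dual system: 1·y_water + 2·y_seed budget = 13 and 2·y_water + 3·y_seed budget = 23.
→ y_water = 7 and y_seed budget = 3.
Δz = y_seed budget·Δb = 3 × (-4) = -12, so new z* = 522 − 12 = 510.

510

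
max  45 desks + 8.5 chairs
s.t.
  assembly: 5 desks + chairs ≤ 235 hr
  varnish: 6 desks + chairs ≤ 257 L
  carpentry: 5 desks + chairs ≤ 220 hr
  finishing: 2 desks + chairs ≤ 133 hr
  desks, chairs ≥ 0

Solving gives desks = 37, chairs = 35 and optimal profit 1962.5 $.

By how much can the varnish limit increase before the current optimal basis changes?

Binding constraints: varnish, carpentry. The basis is B = [[6,1],[5,1]] with det 1.
Per unit increase in varnish, x* moves by d = (1, -5).
The basis stays optimal until chairs reaches 0; allowable increase = 7 L.

7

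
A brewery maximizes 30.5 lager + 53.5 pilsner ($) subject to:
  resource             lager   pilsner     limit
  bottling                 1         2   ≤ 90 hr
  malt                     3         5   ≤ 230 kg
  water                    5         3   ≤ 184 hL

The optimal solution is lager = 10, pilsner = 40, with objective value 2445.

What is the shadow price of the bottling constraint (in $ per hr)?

Binding: bottling and malt. Non-binding: water (14 unused).
Slack constraints have shadow price 0 (complementary slackness).
The binding rows give the dual system: 1·y_bottling + 3·y_malt = 30.5 and 2·y_bottling + 5·y_malt = 53.5.
Solving: y_bottling = 8, y_malt = 7.5.
Shadow price of bottling = 8.

8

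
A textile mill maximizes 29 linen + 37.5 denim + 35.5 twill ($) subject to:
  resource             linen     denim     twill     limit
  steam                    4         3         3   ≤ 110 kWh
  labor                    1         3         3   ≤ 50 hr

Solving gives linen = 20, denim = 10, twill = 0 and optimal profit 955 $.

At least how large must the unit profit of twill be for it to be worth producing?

37.5

At the optimum: steam uses 110 of 110 (binding); labor uses 50 of 50 (binding).
From A_Bᵀ y = c: 4·y_steam + 1·y_labor = 29; 3·y_steam + 3·y_labor = 37.5.
This yields shadow prices y_steam = 5.5, y_labor = 7.
twill enters the basis when its profit ≥ yᵀa₃ = 5.5·3 + 7·3 = 37.5.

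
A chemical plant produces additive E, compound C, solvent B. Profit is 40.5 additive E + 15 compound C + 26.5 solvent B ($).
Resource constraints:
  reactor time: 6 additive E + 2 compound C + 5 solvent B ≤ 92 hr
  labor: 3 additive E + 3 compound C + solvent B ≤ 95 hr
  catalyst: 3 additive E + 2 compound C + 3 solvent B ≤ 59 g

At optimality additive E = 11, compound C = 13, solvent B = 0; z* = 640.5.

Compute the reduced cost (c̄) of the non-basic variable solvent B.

Check each constraint at x*: reactor time 92/92 (tight); labor 72/95 (slack 23); catalyst 59/59 (tight).
Since labor is not tight, its dual is 0.
From A_Bᵀ y = c: 6·y_reactor time + 3·y_catalyst = 40.5; 2·y_reactor time + 2·y_catalyst = 15.
→ y_reactor time = 6 and y_catalyst = 1.5.
Reduced cost of solvent B: c₃ − yᵀa₃ = 26.5 − (6·5 + 1.5·3) = 26.5 − 34.5 = -8.

-8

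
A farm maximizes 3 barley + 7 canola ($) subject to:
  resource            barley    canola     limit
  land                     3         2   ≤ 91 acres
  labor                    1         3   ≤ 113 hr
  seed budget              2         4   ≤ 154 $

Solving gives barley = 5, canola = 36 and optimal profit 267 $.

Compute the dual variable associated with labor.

1

Check each constraint at x*: land 87/91 (slack 4); labor 113/113 (tight); seed budget 154/154 (tight).
Since land is not tight, its dual is 0.
From A_Bᵀ y = c: 1·y_labor + 2·y_seed budget = 3; 3·y_labor + 4·y_seed budget = 7.
Solving: y_labor = 1, y_seed budget = 1.
Shadow price of labor = 1.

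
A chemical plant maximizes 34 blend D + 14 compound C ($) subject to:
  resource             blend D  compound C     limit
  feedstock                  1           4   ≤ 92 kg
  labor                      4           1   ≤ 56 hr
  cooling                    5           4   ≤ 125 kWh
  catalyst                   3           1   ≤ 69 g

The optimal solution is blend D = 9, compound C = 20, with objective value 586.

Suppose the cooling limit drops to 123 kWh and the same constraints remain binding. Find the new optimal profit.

Binding: labor and cooling. Non-binding: feedstock (3 unused), catalyst (22 unused).
By complementary slackness, y = 0 for the non-binding constraints.
Dual feasibility on the basic columns requires 4·y_labor + 5·y_cooling = 34, 1·y_labor + 4·y_cooling = 14.
→ y_labor = 6 and y_cooling = 2.
Δz = y_cooling·Δb = 2 × (-2) = -4, so new z* = 586 − 4 = 582.

582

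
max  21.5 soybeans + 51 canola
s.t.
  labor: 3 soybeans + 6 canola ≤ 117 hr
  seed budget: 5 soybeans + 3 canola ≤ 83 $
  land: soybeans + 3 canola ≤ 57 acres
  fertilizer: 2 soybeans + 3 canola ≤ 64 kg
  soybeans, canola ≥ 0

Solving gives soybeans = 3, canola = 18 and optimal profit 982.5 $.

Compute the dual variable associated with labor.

4.5

Binding: labor and land. Non-binding: seed budget (14 unused), fertilizer (4 unused).
Slack constraints have shadow price 0 (complementary slackness).
From A_Bᵀ y = c: 3·y_labor + 1·y_land = 21.5; 6·y_labor + 3·y_land = 51.
Solving: y_labor = 4.5, y_land = 8.
Shadow price of labor = 4.5.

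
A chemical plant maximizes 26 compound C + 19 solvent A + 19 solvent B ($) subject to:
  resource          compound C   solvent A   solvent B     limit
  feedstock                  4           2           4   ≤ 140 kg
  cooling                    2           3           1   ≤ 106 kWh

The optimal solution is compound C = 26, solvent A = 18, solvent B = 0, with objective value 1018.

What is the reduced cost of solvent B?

-4

Check each constraint at x*: feedstock 140/140 (tight); cooling 106/106 (tight).
Dual feasibility on the basic columns requires 4·y_feedstock + 2·y_cooling = 26, 2·y_feedstock + 3·y_cooling = 19.
Solving: y_feedstock = 5, y_cooling = 3.
Reduced cost of solvent B: c₃ − yᵀa₃ = 19 − (5·4 + 3·1) = 19 − 23 = -4.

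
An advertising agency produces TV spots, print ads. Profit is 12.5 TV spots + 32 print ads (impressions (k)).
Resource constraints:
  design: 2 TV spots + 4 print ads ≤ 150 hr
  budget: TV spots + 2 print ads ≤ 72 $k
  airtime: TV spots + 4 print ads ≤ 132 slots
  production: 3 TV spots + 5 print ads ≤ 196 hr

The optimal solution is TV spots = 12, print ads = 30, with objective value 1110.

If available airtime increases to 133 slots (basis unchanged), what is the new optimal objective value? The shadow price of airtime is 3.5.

1113.5

Δb = 1, so new z* = 1110 + (3.5)·(1) = 1110 + 3.5 = 1113.5.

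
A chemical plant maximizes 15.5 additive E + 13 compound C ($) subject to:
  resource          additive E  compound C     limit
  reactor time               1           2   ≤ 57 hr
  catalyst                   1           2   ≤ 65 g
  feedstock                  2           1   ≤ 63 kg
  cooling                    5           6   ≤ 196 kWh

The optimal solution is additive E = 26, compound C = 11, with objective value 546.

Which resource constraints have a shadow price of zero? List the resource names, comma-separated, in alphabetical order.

reactor time: 48/57 (slack 9)
catalyst: 48/65 (slack 17)
feedstock: 63/63 (binding)
cooling: 196/196 (binding)
By complementary slackness, a constraint with positive slack has shadow price 0 → catalyst, reactor time.

catalyst, reactor time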